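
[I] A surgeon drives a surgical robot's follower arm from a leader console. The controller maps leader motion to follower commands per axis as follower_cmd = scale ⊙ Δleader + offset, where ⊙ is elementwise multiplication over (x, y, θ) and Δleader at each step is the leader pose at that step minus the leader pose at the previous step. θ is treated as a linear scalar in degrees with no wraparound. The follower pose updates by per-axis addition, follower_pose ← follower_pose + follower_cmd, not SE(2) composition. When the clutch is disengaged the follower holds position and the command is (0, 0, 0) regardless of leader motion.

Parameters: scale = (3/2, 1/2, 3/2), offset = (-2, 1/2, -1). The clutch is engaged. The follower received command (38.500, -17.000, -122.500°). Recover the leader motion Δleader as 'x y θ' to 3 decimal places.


axis x: (38.500 − -2) / (3/2) = 27.000
axis y: (-17.000 − 1/2) / (1/2) = -35.000
axis θ: (-122.500 − -1) / (3/2) = -81.000

27.000 -35.000 -81.000


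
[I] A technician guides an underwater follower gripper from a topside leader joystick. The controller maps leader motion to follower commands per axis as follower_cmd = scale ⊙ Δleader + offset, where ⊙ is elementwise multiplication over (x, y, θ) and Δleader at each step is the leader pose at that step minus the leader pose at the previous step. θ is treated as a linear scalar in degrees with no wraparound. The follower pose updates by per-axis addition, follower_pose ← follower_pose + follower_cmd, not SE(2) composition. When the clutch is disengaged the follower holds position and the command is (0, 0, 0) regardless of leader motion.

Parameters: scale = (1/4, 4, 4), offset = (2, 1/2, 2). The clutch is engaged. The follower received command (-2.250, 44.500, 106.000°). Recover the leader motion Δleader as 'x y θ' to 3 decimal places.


-17.000 11.000 26.000

axis x: (-2.250 − 2) / (1/4) = -17.000
axis y: (44.500 − 1/2) / (4) = 11.000
axis θ: (106.000 − 2) / (4) = 26.000


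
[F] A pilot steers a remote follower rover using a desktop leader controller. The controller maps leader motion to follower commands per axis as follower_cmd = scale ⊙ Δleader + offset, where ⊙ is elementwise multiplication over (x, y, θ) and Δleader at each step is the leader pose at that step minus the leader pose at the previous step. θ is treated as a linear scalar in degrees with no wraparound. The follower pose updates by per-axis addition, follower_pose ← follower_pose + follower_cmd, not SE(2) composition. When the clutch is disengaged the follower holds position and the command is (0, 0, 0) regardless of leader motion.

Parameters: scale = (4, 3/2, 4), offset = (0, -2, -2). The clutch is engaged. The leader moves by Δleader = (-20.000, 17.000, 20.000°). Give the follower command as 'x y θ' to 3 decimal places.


axis x: 4·-20.000 + 0 = -80.000
axis y: 3/2·17.000 + -2 = 23.500
axis θ: 4·20.000 + -2 = 78.000

-80.000 23.500 78.000


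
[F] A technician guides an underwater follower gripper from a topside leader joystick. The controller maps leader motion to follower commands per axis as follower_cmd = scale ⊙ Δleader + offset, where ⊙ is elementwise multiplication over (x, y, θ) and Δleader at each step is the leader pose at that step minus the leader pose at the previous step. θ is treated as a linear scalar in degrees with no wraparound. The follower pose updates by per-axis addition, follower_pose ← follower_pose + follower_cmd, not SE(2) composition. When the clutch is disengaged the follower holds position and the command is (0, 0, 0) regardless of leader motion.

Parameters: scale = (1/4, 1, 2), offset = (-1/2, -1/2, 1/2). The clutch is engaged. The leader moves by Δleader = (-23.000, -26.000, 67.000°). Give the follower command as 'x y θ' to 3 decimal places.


axis x: 1/4·-23.000 + -1/2 = -6.250
axis y: 1·-26.000 + -1/2 = -26.500
axis θ: 2·67.000 + 1/2 = 134.500

-6.250 -26.500 134.500


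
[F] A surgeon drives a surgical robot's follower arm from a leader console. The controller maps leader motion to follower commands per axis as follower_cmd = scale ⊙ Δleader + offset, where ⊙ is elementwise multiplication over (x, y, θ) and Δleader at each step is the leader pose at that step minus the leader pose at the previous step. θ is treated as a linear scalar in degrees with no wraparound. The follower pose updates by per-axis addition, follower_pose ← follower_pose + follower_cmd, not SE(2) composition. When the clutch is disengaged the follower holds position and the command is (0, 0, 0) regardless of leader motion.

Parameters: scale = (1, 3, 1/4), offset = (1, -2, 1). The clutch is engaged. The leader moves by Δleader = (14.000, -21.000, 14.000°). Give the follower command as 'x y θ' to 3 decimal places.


15.000 -65.000 4.500

axis x: 1·14.000 + 1 = 15.000
axis y: 3·-21.000 + -2 = -65.000
axis θ: 1/4·14.000 + 1 = 4.500


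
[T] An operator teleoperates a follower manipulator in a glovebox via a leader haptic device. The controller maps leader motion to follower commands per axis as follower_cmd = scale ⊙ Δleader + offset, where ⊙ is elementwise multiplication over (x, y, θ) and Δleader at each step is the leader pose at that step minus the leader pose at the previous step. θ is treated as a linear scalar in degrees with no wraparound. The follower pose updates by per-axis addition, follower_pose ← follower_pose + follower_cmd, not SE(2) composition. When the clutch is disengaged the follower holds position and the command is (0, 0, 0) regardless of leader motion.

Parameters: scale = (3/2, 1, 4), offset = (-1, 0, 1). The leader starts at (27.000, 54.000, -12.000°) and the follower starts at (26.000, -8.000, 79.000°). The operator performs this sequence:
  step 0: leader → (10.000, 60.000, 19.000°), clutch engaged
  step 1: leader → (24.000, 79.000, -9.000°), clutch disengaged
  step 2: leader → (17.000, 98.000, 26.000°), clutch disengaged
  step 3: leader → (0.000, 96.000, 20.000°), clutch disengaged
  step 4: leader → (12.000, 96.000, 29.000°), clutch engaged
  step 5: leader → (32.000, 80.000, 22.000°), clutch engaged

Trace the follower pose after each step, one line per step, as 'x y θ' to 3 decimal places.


step 0: Δleader=(-17.000, 6.000, 31.000°), engaged; cmd=(-26.500, 6.000, 125.000°) → follower=(-0.500, -2.000, 204.000°)
step 1: Δleader=(14.000, 19.000, -28.000°), disengaged; cmd=(0,0,0) → follower holds at (-0.500, -2.000, 204.000°)
step 2: Δleader=(-7.000, 19.000, 35.000°), disengaged; cmd=(0,0,0) → follower holds at (-0.500, -2.000, 204.000°)
step 3: Δleader=(-17.000, -2.000, -6.000°), disengaged; cmd=(0,0,0) → follower holds at (-0.500, -2.000, 204.000°)
step 4: Δleader=(12.000, 0.000, 9.000°), engaged; cmd=(17.000, 0.000, 37.000°) → follower=(16.500, -2.000, 241.000°)
step 5: Δleader=(20.000, -16.000, -7.000°), engaged; cmd=(29.000, -16.000, -27.000°) → follower=(45.500, -18.000, 214.000°)

-0.500 -2.000 204.000
-0.500 -2.000 204.000
-0.500 -2.000 204.000
-0.500 -2.000 204.000
16.500 -2.000 241.000
45.500 -18.000 214.000


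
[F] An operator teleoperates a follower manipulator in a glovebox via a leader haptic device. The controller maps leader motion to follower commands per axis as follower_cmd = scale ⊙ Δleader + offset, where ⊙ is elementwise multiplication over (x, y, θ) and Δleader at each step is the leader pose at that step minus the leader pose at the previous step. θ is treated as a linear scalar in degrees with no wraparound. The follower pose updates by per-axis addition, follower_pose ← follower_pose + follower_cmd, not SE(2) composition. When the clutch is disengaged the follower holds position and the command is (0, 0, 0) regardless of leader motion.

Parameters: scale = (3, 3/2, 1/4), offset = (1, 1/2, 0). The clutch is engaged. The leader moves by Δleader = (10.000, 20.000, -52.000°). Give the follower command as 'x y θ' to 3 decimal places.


axis x: 3·10.000 + 1 = 31.000
axis y: 3/2·20.000 + 1/2 = 30.500
axis θ: 1/4·-52.000 + 0 = -13.000

31.000 30.500 -13.000


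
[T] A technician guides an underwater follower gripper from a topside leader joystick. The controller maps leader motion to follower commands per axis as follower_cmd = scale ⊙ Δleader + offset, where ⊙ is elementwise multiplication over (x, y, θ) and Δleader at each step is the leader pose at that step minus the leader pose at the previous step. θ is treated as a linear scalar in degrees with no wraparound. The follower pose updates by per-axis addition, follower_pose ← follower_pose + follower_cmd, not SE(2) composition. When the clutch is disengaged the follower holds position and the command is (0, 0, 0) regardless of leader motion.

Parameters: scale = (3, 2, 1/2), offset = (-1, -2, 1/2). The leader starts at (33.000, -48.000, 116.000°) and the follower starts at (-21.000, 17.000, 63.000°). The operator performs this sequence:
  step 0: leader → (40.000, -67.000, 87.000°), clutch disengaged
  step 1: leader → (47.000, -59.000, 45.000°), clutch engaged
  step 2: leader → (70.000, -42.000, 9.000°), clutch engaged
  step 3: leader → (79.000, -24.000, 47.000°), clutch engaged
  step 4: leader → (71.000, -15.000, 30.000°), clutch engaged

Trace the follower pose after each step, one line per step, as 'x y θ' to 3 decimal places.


-21.000 17.000 63.000
-1.000 31.000 42.500
67.000 63.000 25.000
93.000 97.000 44.500
68.000 113.000 36.500

step 0: Δleader=(7.000, -19.000, -29.000°), disengaged; cmd=(0,0,0) → follower holds at (-21.000, 17.000, 63.000°)
step 1: Δleader=(7.000, 8.000, -42.000°), engaged; cmd=(20.000, 14.000, -20.500°) → follower=(-1.000, 31.000, 42.500°)
step 2: Δleader=(23.000, 17.000, -36.000°), engaged; cmd=(68.000, 32.000, -17.500°) → follower=(67.000, 63.000, 25.000°)
step 3: Δleader=(9.000, 18.000, 38.000°), engaged; cmd=(26.000, 34.000, 19.500°) → follower=(93.000, 97.000, 44.500°)
step 4: Δleader=(-8.000, 9.000, -17.000°), engaged; cmd=(-25.000, 16.000, -8.000°) → follower=(68.000, 113.000, 36.500°)


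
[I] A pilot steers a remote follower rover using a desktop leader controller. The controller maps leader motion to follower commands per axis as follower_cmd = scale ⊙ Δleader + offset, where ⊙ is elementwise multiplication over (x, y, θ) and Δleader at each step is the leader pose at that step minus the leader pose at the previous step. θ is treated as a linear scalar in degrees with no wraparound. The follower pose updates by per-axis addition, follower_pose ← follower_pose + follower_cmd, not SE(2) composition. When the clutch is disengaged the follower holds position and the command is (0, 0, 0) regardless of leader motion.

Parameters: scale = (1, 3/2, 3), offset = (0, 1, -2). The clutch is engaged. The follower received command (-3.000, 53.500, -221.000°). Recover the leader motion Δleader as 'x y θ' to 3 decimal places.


axis x: (-3.000 − 0) / (1) = -3.000
axis y: (53.500 − 1) / (3/2) = 35.000
axis θ: (-221.000 − -2) / (3) = -73.000

-3.000 35.000 -73.000


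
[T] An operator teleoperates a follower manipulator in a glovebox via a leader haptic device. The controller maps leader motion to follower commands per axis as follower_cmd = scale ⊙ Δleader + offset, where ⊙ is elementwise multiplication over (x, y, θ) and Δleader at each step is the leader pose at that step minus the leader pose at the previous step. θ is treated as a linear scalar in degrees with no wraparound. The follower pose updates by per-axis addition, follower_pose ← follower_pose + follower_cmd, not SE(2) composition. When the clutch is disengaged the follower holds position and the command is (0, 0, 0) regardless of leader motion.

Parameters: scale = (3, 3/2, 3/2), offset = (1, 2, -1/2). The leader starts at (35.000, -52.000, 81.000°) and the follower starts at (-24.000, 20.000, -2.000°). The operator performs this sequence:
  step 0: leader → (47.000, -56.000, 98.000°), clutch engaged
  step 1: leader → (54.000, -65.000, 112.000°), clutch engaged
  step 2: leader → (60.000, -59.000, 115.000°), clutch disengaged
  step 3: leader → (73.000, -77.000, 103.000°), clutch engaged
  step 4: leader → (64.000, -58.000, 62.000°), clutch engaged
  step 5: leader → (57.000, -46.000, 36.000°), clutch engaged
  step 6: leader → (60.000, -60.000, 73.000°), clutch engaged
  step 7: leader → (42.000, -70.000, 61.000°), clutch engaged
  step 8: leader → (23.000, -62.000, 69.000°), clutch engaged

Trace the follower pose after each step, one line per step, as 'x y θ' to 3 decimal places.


step 0: Δleader=(12.000, -4.000, 17.000°), engaged; cmd=(37.000, -4.000, 25.000°) → follower=(13.000, 16.000, 23.000°)
step 1: Δleader=(7.000, -9.000, 14.000°), engaged; cmd=(22.000, -11.500, 20.500°) → follower=(35.000, 4.500, 43.500°)
step 2: Δleader=(6.000, 6.000, 3.000°), disengaged; cmd=(0,0,0) → follower holds at (35.000, 4.500, 43.500°)
step 3: Δleader=(13.000, -18.000, -12.000°), engaged; cmd=(40.000, -25.000, -18.500°) → follower=(75.000, -20.500, 25.000°)
step 4: Δleader=(-9.000, 19.000, -41.000°), engaged; cmd=(-26.000, 30.500, -62.000°) → follower=(49.000, 10.000, -37.000°)
step 5: Δleader=(-7.000, 12.000, -26.000°), engaged; cmd=(-20.000, 20.000, -39.500°) → follower=(29.000, 30.000, -76.500°)
step 6: Δleader=(3.000, -14.000, 37.000°), engaged; cmd=(10.000, -19.000, 55.000°) → follower=(39.000, 11.000, -21.500°)
step 7: Δleader=(-18.000, -10.000, -12.000°), engaged; cmd=(-53.000, -13.000, -18.500°) → follower=(-14.000, -2.000, -40.000°)
step 8: Δleader=(-19.000, 8.000, 8.000°), engaged; cmd=(-56.000, 14.000, 11.500°) → follower=(-70.000, 12.000, -28.500°)

13.000 16.000 23.000
35.000 4.500 43.500
35.000 4.500 43.500
75.000 -20.500 25.000
49.000 10.000 -37.000
29.000 30.000 -76.500
39.000 11.000 -21.500
-14.000 -2.000 -40.000
-70.000 12.000 -28.500


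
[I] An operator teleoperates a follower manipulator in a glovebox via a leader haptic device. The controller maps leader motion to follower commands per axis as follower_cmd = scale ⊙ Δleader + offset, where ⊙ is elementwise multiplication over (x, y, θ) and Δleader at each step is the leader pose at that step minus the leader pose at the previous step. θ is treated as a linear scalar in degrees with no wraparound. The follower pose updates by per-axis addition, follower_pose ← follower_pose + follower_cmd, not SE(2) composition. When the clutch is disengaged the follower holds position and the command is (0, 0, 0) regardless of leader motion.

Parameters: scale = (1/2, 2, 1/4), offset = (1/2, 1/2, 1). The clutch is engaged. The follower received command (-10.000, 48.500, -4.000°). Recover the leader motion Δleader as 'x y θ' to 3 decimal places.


-21.000 24.000 -20.000

axis x: (-10.000 − 1/2) / (1/2) = -21.000
axis y: (48.500 − 1/2) / (2) = 24.000
axis θ: (-4.000 − 1) / (1/4) = -20.000


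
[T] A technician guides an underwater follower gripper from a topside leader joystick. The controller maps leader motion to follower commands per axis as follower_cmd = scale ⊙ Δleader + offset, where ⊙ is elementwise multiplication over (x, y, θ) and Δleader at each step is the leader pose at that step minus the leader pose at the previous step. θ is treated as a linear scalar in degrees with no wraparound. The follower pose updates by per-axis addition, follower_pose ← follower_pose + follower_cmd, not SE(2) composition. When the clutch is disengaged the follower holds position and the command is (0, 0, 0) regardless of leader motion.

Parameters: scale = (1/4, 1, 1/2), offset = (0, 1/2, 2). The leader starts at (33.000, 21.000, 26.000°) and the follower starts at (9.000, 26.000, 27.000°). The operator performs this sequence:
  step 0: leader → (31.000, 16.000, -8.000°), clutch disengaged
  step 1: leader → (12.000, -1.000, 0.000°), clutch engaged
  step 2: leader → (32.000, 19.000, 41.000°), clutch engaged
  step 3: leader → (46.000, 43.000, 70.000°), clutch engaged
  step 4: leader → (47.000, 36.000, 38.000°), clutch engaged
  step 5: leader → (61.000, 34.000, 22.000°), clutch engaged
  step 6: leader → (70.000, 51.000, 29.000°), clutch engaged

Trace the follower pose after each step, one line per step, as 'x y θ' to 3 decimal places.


9.000 26.000 27.000
4.250 9.500 33.000
9.250 30.000 55.500
12.750 54.500 72.000
13.000 48.000 58.000
16.500 46.500 52.000
18.750 64.000 57.500

step 0: Δleader=(-2.000, -5.000, -34.000°), disengaged; cmd=(0,0,0) → follower holds at (9.000, 26.000, 27.000°)
step 1: Δleader=(-19.000, -17.000, 8.000°), engaged; cmd=(-4.750, -16.500, 6.000°) → follower=(4.250, 9.500, 33.000°)
step 2: Δleader=(20.000, 20.000, 41.000°), engaged; cmd=(5.000, 20.500, 22.500°) → follower=(9.250, 30.000, 55.500°)
step 3: Δleader=(14.000, 24.000, 29.000°), engaged; cmd=(3.500, 24.500, 16.500°) → follower=(12.750, 54.500, 72.000°)
step 4: Δleader=(1.000, -7.000, -32.000°), engaged; cmd=(0.250, -6.500, -14.000°) → follower=(13.000, 48.000, 58.000°)
step 5: Δleader=(14.000, -2.000, -16.000°), engaged; cmd=(3.500, -1.500, -6.000°) → follower=(16.500, 46.500, 52.000°)
step 6: Δleader=(9.000, 17.000, 7.000°), engaged; cmd=(2.250, 17.500, 5.500°) → follower=(18.750, 64.000, 57.500°)


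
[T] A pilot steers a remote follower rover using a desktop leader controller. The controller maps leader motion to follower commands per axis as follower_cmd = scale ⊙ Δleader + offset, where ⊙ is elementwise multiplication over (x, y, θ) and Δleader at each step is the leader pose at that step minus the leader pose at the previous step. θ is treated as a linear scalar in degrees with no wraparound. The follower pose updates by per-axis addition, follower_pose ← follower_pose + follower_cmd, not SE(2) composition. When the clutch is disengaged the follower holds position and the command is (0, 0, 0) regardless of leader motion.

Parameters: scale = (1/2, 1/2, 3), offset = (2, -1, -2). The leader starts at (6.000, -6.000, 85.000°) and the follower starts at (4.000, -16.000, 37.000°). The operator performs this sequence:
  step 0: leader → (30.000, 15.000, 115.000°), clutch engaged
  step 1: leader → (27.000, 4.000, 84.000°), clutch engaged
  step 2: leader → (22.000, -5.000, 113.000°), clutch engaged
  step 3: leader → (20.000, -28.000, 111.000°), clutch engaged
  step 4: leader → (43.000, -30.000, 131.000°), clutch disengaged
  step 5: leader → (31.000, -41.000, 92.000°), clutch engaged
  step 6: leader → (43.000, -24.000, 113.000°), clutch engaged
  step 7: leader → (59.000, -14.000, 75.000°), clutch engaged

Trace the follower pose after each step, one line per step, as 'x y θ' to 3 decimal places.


step 0: Δleader=(24.000, 21.000, 30.000°), engaged; cmd=(14.000, 9.500, 88.000°) → follower=(18.000, -6.500, 125.000°)
step 1: Δleader=(-3.000, -11.000, -31.000°), engaged; cmd=(0.500, -6.500, -95.000°) → follower=(18.500, -13.000, 30.000°)
step 2: Δleader=(-5.000, -9.000, 29.000°), engaged; cmd=(-0.500, -5.500, 85.000°) → follower=(18.000, -18.500, 115.000°)
step 3: Δleader=(-2.000, -23.000, -2.000°), engaged; cmd=(1.000, -12.500, -8.000°) → follower=(19.000, -31.000, 107.000°)
step 4: Δleader=(23.000, -2.000, 20.000°), disengaged; cmd=(0,0,0) → follower holds at (19.000, -31.000, 107.000°)
step 5: Δleader=(-12.000, -11.000, -39.000°), engaged; cmd=(-4.000, -6.500, -119.000°) → follower=(15.000, -37.500, -12.000°)
step 6: Δleader=(12.000, 17.000, 21.000°), engaged; cmd=(8.000, 7.500, 61.000°) → follower=(23.000, -30.000, 49.000°)
step 7: Δleader=(16.000, 10.000, -38.000°), engaged; cmd=(10.000, 4.000, -116.000°) → follower=(33.000, -26.000, -67.000°)

18.000 -6.500 125.000
18.500 -13.000 30.000
18.000 -18.500 115.000
19.000 -31.000 107.000
19.000 -31.000 107.000
15.000 -37.500 -12.000
23.000 -30.000 49.000
33.000 -26.000 -67.000


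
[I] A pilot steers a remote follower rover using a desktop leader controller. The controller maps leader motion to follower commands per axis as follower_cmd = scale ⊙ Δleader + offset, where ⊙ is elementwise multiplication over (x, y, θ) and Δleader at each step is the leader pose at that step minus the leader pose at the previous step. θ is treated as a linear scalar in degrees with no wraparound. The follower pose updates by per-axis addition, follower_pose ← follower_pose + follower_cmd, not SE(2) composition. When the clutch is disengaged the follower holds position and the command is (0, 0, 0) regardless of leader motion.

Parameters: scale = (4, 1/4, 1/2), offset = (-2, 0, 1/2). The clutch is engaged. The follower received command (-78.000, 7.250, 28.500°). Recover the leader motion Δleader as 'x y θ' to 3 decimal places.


axis x: (-78.000 − -2) / (4) = -19.000
axis y: (7.250 − 0) / (1/4) = 29.000
axis θ: (28.500 − 1/2) / (1/2) = 56.000

-19.000 29.000 56.000


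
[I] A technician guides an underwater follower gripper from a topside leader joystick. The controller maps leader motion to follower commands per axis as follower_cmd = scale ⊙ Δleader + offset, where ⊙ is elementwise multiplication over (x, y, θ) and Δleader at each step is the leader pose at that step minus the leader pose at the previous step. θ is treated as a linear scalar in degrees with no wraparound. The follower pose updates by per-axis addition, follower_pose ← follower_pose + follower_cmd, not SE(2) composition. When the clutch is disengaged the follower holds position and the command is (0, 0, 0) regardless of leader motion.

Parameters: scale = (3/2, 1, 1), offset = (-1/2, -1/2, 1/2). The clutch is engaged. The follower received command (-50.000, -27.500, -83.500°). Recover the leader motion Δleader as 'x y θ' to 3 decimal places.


axis x: (-50.000 − -1/2) / (3/2) = -33.000
axis y: (-27.500 − -1/2) / (1) = -27.000
axis θ: (-83.500 − 1/2) / (1) = -84.000

-33.000 -27.000 -84.000


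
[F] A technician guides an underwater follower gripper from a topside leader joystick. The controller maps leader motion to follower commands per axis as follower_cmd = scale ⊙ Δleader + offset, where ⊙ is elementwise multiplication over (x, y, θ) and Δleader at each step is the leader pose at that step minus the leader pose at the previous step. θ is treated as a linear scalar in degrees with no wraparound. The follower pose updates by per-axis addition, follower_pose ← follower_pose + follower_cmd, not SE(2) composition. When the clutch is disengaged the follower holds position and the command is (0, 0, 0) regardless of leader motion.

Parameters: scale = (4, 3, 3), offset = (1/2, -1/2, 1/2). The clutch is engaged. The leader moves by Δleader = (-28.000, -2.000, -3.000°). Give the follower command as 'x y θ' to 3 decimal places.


axis x: 4·-28.000 + 1/2 = -111.500
axis y: 3·-2.000 + -1/2 = -6.500
axis θ: 3·-3.000 + 1/2 = -8.500

-111.500 -6.500 -8.500


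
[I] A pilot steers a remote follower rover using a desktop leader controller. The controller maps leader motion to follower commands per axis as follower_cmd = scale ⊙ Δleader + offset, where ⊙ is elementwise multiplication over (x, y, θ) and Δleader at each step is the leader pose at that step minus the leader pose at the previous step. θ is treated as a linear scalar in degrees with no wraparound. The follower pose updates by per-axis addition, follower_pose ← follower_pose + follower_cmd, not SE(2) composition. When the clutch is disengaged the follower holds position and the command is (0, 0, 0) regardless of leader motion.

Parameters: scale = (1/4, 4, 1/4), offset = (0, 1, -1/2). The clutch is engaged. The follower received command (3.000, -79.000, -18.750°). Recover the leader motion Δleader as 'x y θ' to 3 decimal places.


12.000 -20.000 -73.000

axis x: (3.000 − 0) / (1/4) = 12.000
axis y: (-79.000 − 1) / (4) = -20.000
axis θ: (-18.750 − -1/2) / (1/4) = -73.000


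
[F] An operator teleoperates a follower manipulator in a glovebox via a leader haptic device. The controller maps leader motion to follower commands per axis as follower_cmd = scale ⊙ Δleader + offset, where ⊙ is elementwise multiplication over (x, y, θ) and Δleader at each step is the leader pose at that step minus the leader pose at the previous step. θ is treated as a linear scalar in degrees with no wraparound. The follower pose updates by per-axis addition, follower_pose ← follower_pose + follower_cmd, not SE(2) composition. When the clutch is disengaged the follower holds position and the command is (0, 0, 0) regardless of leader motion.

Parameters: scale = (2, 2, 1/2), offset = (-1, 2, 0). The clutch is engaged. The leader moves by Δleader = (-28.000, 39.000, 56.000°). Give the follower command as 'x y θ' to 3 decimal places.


-57.000 80.000 28.000

axis x: 2·-28.000 + -1 = -57.000
axis y: 2·39.000 + 2 = 80.000
axis θ: 1/2·56.000 + 0 = 28.000


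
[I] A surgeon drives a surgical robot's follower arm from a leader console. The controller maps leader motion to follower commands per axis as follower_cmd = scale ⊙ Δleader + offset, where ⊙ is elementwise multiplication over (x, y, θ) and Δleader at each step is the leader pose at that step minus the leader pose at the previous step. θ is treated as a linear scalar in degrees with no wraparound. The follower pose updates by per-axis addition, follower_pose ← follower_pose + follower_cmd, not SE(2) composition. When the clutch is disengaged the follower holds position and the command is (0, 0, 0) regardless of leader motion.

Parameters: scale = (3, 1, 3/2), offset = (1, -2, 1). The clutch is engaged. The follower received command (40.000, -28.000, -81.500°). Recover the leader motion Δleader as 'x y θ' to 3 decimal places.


13.000 -26.000 -55.000

axis x: (40.000 − 1) / (3) = 13.000
axis y: (-28.000 − -2) / (1) = -26.000
axis θ: (-81.500 − 1) / (3/2) = -55.000


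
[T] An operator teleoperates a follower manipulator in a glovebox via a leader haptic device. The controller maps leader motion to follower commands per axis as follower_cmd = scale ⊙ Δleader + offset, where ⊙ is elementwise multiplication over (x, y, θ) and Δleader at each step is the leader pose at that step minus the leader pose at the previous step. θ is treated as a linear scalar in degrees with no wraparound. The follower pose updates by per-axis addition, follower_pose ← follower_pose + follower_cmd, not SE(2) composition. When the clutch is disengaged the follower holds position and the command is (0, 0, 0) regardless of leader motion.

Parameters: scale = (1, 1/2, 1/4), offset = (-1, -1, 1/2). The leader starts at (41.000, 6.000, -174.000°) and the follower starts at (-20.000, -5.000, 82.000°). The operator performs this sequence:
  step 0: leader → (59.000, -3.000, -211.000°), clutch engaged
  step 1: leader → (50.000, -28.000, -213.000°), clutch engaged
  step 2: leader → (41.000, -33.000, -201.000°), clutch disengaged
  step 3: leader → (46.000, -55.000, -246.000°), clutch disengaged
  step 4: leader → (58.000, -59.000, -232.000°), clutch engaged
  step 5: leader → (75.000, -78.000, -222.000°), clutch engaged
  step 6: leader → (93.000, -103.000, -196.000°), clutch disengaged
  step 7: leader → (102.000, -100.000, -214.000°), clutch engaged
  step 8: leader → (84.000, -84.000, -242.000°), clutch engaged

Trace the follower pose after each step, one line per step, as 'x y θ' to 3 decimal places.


-3.000 -10.500 73.250
-13.000 -24.000 73.250
-13.000 -24.000 73.250
-13.000 -24.000 73.250
-2.000 -27.000 77.250
14.000 -37.500 80.250
14.000 -37.500 80.250
22.000 -37.000 76.250
3.000 -30.000 69.750

step 0: Δleader=(18.000, -9.000, -37.000°), engaged; cmd=(17.000, -5.500, -8.750°) → follower=(-3.000, -10.500, 73.250°)
step 1: Δleader=(-9.000, -25.000, -2.000°), engaged; cmd=(-10.000, -13.500, 0.000°) → follower=(-13.000, -24.000, 73.250°)
step 2: Δleader=(-9.000, -5.000, 12.000°), disengaged; cmd=(0,0,0) → follower holds at (-13.000, -24.000, 73.250°)
step 3: Δleader=(5.000, -22.000, -45.000°), disengaged; cmd=(0,0,0) → follower holds at (-13.000, -24.000, 73.250°)
step 4: Δleader=(12.000, -4.000, 14.000°), engaged; cmd=(11.000, -3.000, 4.000°) → follower=(-2.000, -27.000, 77.250°)
step 5: Δleader=(17.000, -19.000, 10.000°), engaged; cmd=(16.000, -10.500, 3.000°) → follower=(14.000, -37.500, 80.250°)
step 6: Δleader=(18.000, -25.000, 26.000°), disengaged; cmd=(0,0,0) → follower holds at (14.000, -37.500, 80.250°)
step 7: Δleader=(9.000, 3.000, -18.000°), engaged; cmd=(8.000, 0.500, -4.000°) → follower=(22.000, -37.000, 76.250°)
step 8: Δleader=(-18.000, 16.000, -28.000°), engaged; cmd=(-19.000, 7.000, -6.500°) → follower=(3.000, -30.000, 69.750°)


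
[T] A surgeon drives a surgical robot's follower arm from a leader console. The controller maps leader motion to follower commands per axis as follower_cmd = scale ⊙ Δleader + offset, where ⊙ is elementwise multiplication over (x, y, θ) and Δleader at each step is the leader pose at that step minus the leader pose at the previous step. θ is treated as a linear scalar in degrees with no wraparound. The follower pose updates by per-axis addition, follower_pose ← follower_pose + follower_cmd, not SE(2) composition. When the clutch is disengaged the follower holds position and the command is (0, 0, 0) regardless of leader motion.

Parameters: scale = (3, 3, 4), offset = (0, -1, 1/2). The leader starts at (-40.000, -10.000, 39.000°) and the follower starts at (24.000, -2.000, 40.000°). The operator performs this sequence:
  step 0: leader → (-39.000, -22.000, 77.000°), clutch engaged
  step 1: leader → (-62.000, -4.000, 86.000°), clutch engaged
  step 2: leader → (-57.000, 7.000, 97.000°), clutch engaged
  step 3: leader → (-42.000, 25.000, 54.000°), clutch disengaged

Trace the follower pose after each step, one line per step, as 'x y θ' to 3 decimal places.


27.000 -39.000 192.500
-42.000 14.000 229.000
-27.000 46.000 273.500
-27.000 46.000 273.500

step 0: Δleader=(1.000, -12.000, 38.000°), engaged; cmd=(3.000, -37.000, 152.500°) → follower=(27.000, -39.000, 192.500°)
step 1: Δleader=(-23.000, 18.000, 9.000°), engaged; cmd=(-69.000, 53.000, 36.500°) → follower=(-42.000, 14.000, 229.000°)
step 2: Δleader=(5.000, 11.000, 11.000°), engaged; cmd=(15.000, 32.000, 44.500°) → follower=(-27.000, 46.000, 273.500°)
step 3: Δleader=(15.000, 18.000, -43.000°), disengaged; cmd=(0,0,0) → follower holds at (-27.000, 46.000, 273.500°)


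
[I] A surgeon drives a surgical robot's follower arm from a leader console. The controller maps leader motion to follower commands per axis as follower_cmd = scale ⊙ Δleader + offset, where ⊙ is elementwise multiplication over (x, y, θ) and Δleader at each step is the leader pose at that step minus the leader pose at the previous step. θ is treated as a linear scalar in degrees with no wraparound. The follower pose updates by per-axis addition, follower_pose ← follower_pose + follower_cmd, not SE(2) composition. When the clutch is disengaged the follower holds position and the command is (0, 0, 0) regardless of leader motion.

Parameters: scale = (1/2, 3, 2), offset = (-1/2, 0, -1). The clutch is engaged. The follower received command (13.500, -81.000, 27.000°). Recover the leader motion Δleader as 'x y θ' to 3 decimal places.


28.000 -27.000 14.000

axis x: (13.500 − -1/2) / (1/2) = 28.000
axis y: (-81.000 − 0) / (3) = -27.000
axis θ: (27.000 − -1) / (2) = 14.000


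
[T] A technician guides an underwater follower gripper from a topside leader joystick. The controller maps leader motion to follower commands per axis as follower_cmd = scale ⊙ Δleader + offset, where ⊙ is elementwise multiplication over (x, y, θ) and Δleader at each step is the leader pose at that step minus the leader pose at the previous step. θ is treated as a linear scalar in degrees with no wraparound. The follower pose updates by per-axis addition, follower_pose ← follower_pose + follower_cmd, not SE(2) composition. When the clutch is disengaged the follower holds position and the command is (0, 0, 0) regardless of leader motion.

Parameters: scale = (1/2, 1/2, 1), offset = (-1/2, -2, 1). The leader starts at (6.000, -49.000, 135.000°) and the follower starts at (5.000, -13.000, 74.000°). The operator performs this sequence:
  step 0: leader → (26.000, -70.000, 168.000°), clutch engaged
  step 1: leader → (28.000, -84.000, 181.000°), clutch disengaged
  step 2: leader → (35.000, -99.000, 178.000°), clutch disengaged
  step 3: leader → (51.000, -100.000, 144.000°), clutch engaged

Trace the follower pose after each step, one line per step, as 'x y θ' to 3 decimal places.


step 0: Δleader=(20.000, -21.000, 33.000°), engaged; cmd=(9.500, -12.500, 34.000°) → follower=(14.500, -25.500, 108.000°)
step 1: Δleader=(2.000, -14.000, 13.000°), disengaged; cmd=(0,0,0) → follower holds at (14.500, -25.500, 108.000°)
step 2: Δleader=(7.000, -15.000, -3.000°), disengaged; cmd=(0,0,0) → follower holds at (14.500, -25.500, 108.000°)
step 3: Δleader=(16.000, -1.000, -34.000°), engaged; cmd=(7.500, -2.500, -33.000°) → follower=(22.000, -28.000, 75.000°)

14.500 -25.500 108.000
14.500 -25.500 108.000
14.500 -25.500 108.000
22.000 -28.000 75.000


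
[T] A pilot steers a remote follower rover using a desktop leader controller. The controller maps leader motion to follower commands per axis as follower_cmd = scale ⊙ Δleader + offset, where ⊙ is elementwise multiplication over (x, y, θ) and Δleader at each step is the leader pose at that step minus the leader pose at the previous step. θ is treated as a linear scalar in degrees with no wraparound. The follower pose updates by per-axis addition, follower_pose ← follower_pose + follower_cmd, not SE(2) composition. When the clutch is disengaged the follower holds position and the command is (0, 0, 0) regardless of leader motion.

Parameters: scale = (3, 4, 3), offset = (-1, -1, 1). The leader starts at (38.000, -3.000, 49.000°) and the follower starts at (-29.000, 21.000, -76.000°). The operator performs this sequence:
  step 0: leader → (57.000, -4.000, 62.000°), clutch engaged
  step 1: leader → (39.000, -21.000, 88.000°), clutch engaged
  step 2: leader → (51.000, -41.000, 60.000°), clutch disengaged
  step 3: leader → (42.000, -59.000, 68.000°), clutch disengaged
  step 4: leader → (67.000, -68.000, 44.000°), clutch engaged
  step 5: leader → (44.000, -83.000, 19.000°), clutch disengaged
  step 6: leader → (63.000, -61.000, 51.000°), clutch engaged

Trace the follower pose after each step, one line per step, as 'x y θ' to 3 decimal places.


27.000 16.000 -36.000
-28.000 -53.000 43.000
-28.000 -53.000 43.000
-28.000 -53.000 43.000
46.000 -90.000 -28.000
46.000 -90.000 -28.000
102.000 -3.000 69.000

step 0: Δleader=(19.000, -1.000, 13.000°), engaged; cmd=(56.000, -5.000, 40.000°) → follower=(27.000, 16.000, -36.000°)
step 1: Δleader=(-18.000, -17.000, 26.000°), engaged; cmd=(-55.000, -69.000, 79.000°) → follower=(-28.000, -53.000, 43.000°)
step 2: Δleader=(12.000, -20.000, -28.000°), disengaged; cmd=(0,0,0) → follower holds at (-28.000, -53.000, 43.000°)
step 3: Δleader=(-9.000, -18.000, 8.000°), disengaged; cmd=(0,0,0) → follower holds at (-28.000, -53.000, 43.000°)
step 4: Δleader=(25.000, -9.000, -24.000°), engaged; cmd=(74.000, -37.000, -71.000°) → follower=(46.000, -90.000, -28.000°)
step 5: Δleader=(-23.000, -15.000, -25.000°), disengaged; cmd=(0,0,0) → follower holds at (46.000, -90.000, -28.000°)
step 6: Δleader=(19.000, 22.000, 32.000°), engaged; cmd=(56.000, 87.000, 97.000°) → follower=(102.000, -3.000, 69.000°)


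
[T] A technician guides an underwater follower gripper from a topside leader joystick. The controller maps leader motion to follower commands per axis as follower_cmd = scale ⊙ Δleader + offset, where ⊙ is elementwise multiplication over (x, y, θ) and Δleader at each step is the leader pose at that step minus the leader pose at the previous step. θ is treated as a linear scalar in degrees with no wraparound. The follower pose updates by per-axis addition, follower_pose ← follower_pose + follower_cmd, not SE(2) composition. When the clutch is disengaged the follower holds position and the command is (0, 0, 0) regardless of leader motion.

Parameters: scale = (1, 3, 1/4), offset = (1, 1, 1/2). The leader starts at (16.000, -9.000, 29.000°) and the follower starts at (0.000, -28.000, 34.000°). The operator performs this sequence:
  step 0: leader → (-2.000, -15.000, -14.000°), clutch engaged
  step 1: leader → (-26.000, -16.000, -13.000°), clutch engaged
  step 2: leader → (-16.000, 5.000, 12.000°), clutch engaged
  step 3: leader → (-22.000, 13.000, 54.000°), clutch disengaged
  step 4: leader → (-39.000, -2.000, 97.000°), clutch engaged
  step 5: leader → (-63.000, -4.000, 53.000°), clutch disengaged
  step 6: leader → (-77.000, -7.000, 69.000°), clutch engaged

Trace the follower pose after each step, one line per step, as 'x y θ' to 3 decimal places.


step 0: Δleader=(-18.000, -6.000, -43.000°), engaged; cmd=(-17.000, -17.000, -10.250°) → follower=(-17.000, -45.000, 23.750°)
step 1: Δleader=(-24.000, -1.000, 1.000°), engaged; cmd=(-23.000, -2.000, 0.750°) → follower=(-40.000, -47.000, 24.500°)
step 2: Δleader=(10.000, 21.000, 25.000°), engaged; cmd=(11.000, 64.000, 6.750°) → follower=(-29.000, 17.000, 31.250°)
step 3: Δleader=(-6.000, 8.000, 42.000°), disengaged; cmd=(0,0,0) → follower holds at (-29.000, 17.000, 31.250°)
step 4: Δleader=(-17.000, -15.000, 43.000°), engaged; cmd=(-16.000, -44.000, 11.250°) → follower=(-45.000, -27.000, 42.500°)
step 5: Δleader=(-24.000, -2.000, -44.000°), disengaged; cmd=(0,0,0) → follower holds at (-45.000, -27.000, 42.500°)
step 6: Δleader=(-14.000, -3.000, 16.000°), engaged; cmd=(-13.000, -8.000, 4.500°) → follower=(-58.000, -35.000, 47.000°)

-17.000 -45.000 23.750
-40.000 -47.000 24.500
-29.000 17.000 31.250
-29.000 17.000 31.250
-45.000 -27.000 42.500
-45.000 -27.000 42.500
-58.000 -35.000 47.000


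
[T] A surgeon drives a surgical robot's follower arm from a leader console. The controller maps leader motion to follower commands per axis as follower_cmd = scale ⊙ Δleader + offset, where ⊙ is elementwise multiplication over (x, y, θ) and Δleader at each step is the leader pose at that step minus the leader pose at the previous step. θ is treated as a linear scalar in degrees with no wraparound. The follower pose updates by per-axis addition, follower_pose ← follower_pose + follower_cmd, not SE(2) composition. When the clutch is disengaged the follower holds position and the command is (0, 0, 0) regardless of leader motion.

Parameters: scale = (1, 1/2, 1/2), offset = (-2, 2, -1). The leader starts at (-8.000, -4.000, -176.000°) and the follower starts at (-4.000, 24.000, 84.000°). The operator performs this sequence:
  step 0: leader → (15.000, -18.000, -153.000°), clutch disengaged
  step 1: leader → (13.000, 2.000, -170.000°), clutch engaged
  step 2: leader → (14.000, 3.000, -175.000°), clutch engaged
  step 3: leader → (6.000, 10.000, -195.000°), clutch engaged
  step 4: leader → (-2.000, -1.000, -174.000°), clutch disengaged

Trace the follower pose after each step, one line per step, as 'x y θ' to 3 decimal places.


step 0: Δleader=(23.000, -14.000, 23.000°), disengaged; cmd=(0,0,0) → follower holds at (-4.000, 24.000, 84.000°)
step 1: Δleader=(-2.000, 20.000, -17.000°), engaged; cmd=(-4.000, 12.000, -9.500°) → follower=(-8.000, 36.000, 74.500°)
step 2: Δleader=(1.000, 1.000, -5.000°), engaged; cmd=(-1.000, 2.500, -3.500°) → follower=(-9.000, 38.500, 71.000°)
step 3: Δleader=(-8.000, 7.000, -20.000°), engaged; cmd=(-10.000, 5.500, -11.000°) → follower=(-19.000, 44.000, 60.000°)
step 4: Δleader=(-8.000, -11.000, 21.000°), disengaged; cmd=(0,0,0) → follower holds at (-19.000, 44.000, 60.000°)

-4.000 24.000 84.000
-8.000 36.000 74.500
-9.000 38.500 71.000
-19.000 44.000 60.000
-19.000 44.000 60.000
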